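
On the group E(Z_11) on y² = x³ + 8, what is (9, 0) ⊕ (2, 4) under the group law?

(9, 0) + (2, 4). λ = (4 - 0)/(2 - 9) ≡ 4/4 mod 11. 4⁻¹ ≡ 3 (mod 11) since 4·3 = 12 ≡ 1, so λ ≡ 1.
  x = λ² - 9 - 2 = 1 - 11 ≡ 1; y = λ·(9 - 1) - 0 ≡ 8. → (1, 8)

(1, 8)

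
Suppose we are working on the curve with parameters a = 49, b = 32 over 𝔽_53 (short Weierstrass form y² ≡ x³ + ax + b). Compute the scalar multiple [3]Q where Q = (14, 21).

Repeated addition: build up to 3Q.
2Q: tangent at (14, 21): λ = (3·14² + 49)/(2·21) ≡ 1/42. 42⁻¹ ≡ 24 (mod 53) since 42·24 = 1008 ≡ 1, so λ ≡ 1·24 ≡ 24.
  x = λ² - 14 - 14 = 576 - 28 ≡ 18; y = λ·(14 - 18) - 21 ≡ 42. → (18, 42)
3Q: (18, 42) + (14, 21). λ = (21 - 42)/(14 - 18) ≡ 32/49 mod 53. 49⁻¹ ≡ 13 (mod 53), so λ ≡ 45.
  x = λ² - 18 - 14 = 2025 - 32 ≡ 32; y = λ·(18 - 32) - 42 ≡ 17. → (32, 17)

(32, 17)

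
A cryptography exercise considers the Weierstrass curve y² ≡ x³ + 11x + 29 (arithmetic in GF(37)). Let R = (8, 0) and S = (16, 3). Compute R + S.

(1, 35)

(8, 0) + (16, 3). λ = (3 - 0)/(16 - 8) ≡ 3/8 mod 37. 8⁻¹ ≡ 14 (mod 37) since 8·14 = 112 ≡ 1, so λ ≡ 5.
  x = λ² - 8 - 16 = 25 - 24 ≡ 1; y = λ·(8 - 1) - 0 ≡ 35. → (1, 35)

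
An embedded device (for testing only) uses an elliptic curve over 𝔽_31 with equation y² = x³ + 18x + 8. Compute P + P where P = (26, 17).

(10, 14)

tangent at (26, 17): λ = (3·26² + 18)/(2·17) ≡ 0/3. 3⁻¹ ≡ 21 (mod 31), so λ ≡ 0·21 ≡ 0.
  x = λ² - 26 - 26 = 0 - 52 ≡ 10; y = λ·(26 - 10) - 17 ≡ 14. → (10, 14)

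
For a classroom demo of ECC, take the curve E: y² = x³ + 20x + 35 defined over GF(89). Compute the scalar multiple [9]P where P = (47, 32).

(68, 12)

Repeated addition: build up to 9P.
2P: tangent at (47, 32): λ = (3·47² + 20)/(2·32) ≡ 61/64. 64⁻¹ ≡ 32 (mod 89), so λ ≡ 61·32 ≡ 83.
  x = λ² - 47 - 47 = 6889 - 94 ≡ 31; y = λ·(47 - 31) - 32 ≡ 50. → (31, 50)
3P: (31, 50) + (47, 32). λ = (32 - 50)/(47 - 31) ≡ 71/16 mod 89. 16⁻¹ ≡ 39 (mod 89), so λ ≡ 10.
  x = λ² - 31 - 47 = 100 - 78 ≡ 22; y = λ·(31 - 22) - 50 ≡ 40. → (22, 40)
4P: (22, 40) + (47, 32). λ = (32 - 40)/(47 - 22) ≡ 81/25 mod 89. 25⁻¹ ≡ 57 (mod 89), so λ ≡ 78.
  x = λ² - 22 - 47 = 6084 - 69 ≡ 52; y = λ·(22 - 52) - 40 ≡ 23. → (52, 23)
5P: (52, 23) + (47, 32). λ = (32 - 23)/(47 - 52) ≡ 9/84 mod 89. 84⁻¹ ≡ 71 (mod 89), so λ ≡ 16.
  x = λ² - 52 - 47 = 256 - 99 ≡ 68; y = λ·(52 - 68) - 23 ≡ 77. → (68, 77)
6P: (68, 77) + (47, 32). λ = (32 - 77)/(47 - 68) ≡ 44/68 mod 89. 68⁻¹ ≡ 72 (mod 89), so λ ≡ 53.
  x = λ² - 68 - 47 = 2809 - 115 ≡ 24; y = λ·(68 - 24) - 77 ≡ 30. → (24, 30)
7P: (24, 30) + (47, 32). λ = (32 - 30)/(47 - 24) ≡ 2/23 mod 89. 23⁻¹ ≡ 31 (mod 89) since 23·31 = 713 ≡ 1, so λ ≡ 62.
  x = λ² - 24 - 47 = 3844 - 71 ≡ 35; y = λ·(24 - 35) - 30 ≡ 0. → (35, 0)
8P: (35, 0) + (47, 32). λ = (32 - 0)/(47 - 35) ≡ 32/12 mod 89. 12⁻¹ ≡ 52 (mod 89), so λ ≡ 62.
  x = λ² - 35 - 47 = 3844 - 82 ≡ 24; y = λ·(35 - 24) - 0 ≡ 59. → (24, 59)
9P: (24, 59) + (47, 32). λ = (32 - 59)/(47 - 24) ≡ 62/23 mod 89. 23⁻¹ ≡ 31 (mod 89) since 23·31 = 713 ≡ 1, so λ ≡ 53.
  x = λ² - 24 - 47 = 2809 - 71 ≡ 68; y = λ·(24 - 68) - 59 ≡ 12. → (68, 12)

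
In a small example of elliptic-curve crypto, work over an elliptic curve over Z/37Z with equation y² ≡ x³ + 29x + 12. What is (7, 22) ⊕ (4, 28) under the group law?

(30, 24)

(7, 22) + (4, 28). λ = (28 - 22)/(4 - 7) ≡ 6/34 mod 37. 34⁻¹ ≡ 12 (mod 37) since 34·12 = 408 ≡ 1, so λ ≡ 35.
  x = λ² - 7 - 4 = 1225 - 11 ≡ 30; y = λ·(7 - 30) - 22 ≡ 24. → (30, 24)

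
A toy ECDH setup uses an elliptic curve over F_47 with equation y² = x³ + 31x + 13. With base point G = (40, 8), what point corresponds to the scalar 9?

Repeated addition: build up to 9G.
2G: tangent at (40, 8): λ = (3·40² + 31)/(2·8) ≡ 37/16. 16⁻¹ ≡ 3 (mod 47) since 16·3 = 48 ≡ 1, so λ ≡ 37·3 ≡ 17.
  x = λ² - 40 - 40 = 289 - 80 ≡ 21; y = λ·(40 - 21) - 8 ≡ 33. → (21, 33)
3G: (21, 33) + (40, 8). λ = (8 - 33)/(40 - 21) ≡ 22/19 mod 47. 19⁻¹ ≡ 5 (mod 47), so λ ≡ 16.
  x = λ² - 21 - 40 = 256 - 61 ≡ 7; y = λ·(21 - 7) - 33 ≡ 3. → (7, 3)
4G: (7, 3) + (40, 8). λ = (8 - 3)/(40 - 7) ≡ 5/33 mod 47. 33⁻¹ ≡ 10 (mod 47), so λ ≡ 3.
  x = λ² - 7 - 40 = 9 - 47 ≡ 9; y = λ·(7 - 9) - 3 ≡ 38. → (9, 38)
5G: (9, 38) + (40, 8). λ = (8 - 38)/(40 - 9) ≡ 17/31 mod 47. 31⁻¹ ≡ 44 (mod 47) since 31·44 = 1364 ≡ 1, so λ ≡ 43.
  x = λ² - 9 - 40 = 1849 - 49 ≡ 14; y = λ·(9 - 14) - 38 ≡ 29. → (14, 29)
6G: (14, 29) + (40, 8). λ = (8 - 29)/(40 - 14) ≡ 26/26 mod 47. 26⁻¹ ≡ 38 (mod 47), so λ ≡ 1.
  x = λ² - 14 - 40 = 1 - 54 ≡ 41; y = λ·(14 - 41) - 29 ≡ 38. → (41, 38)
7G: (41, 38) + (40, 8). λ = (8 - 38)/(40 - 41) ≡ 17/46 mod 47. 46⁻¹ ≡ 46 (mod 47), so λ ≡ 30.
  x = λ² - 41 - 40 = 900 - 81 ≡ 20; y = λ·(41 - 20) - 38 ≡ 28. → (20, 28)
8G: (20, 28) + (40, 8). λ = (8 - 28)/(40 - 20) ≡ 27/20 mod 47. 20⁻¹ ≡ 40 (mod 47), so λ ≡ 46.
  x = λ² - 20 - 40 = 2116 - 60 ≡ 35; y = λ·(20 - 35) - 28 ≡ 34. → (35, 34)
9G: (35, 34) + (40, 8). λ = (8 - 34)/(40 - 35) ≡ 21/5 mod 47. 5⁻¹ ≡ 19 (mod 47) since 5·19 = 95 ≡ 1, so λ ≡ 23.
  x = λ² - 35 - 40 = 529 - 75 ≡ 31; y = λ·(35 - 31) - 34 ≡ 11. → (31, 11)

(31, 11)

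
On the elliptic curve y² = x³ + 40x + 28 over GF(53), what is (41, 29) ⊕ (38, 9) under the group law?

(41, 29) + (38, 9). λ = (9 - 29)/(38 - 41) ≡ 33/50 mod 53. 50⁻¹ ≡ 35 (mod 53), so λ ≡ 42.
  x = λ² - 41 - 38 = 1764 - 79 ≡ 42; y = λ·(41 - 42) - 29 ≡ 35. → (42, 35)

(42, 35)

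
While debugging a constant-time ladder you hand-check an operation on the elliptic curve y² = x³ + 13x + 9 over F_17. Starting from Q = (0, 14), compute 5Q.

Double-and-add on 5 = (101)₂. Start with Q = (0, 14) for the leading 1-bit.
double: tangent at (0, 14): λ = (3·0² + 13)/(2·14) ≡ 13/11. 11⁻¹ ≡ 14 (mod 17), so λ ≡ 13·14 ≡ 12.
  x = λ² - 0 - 0 = 144 - 0 ≡ 8; y = λ·(0 - 8) - 14 ≡ 9. → (8, 9)
double: tangent at (8, 9): λ = (3·8² + 13)/(2·9) ≡ 1/1. 1⁻¹ ≡ 1 (mod 17) since 1·1 = 1 ≡ 1, so λ ≡ 1·1 ≡ 1.
  x = λ² - 8 - 8 = 1 - 16 ≡ 2; y = λ·(8 - 2) - 9 ≡ 14. → (2, 14)
add Q: (2, 14) + (0, 14). λ = (14 - 14)/(0 - 2) ≡ 0/15 mod 17. 15⁻¹ ≡ 8 (mod 17) since 15·8 = 120 ≡ 1, so λ ≡ 0.
  x = λ² - 2 - 0 = 0 - 2 ≡ 15; y = λ·(2 - 15) - 14 ≡ 3. → (15, 3)

(15, 3)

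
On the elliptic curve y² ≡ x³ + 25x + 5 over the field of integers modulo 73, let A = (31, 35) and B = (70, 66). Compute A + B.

(44, 52)

(31, 35) + (70, 66). λ = (66 - 35)/(70 - 31) ≡ 31/39 mod 73. 39⁻¹ ≡ 15 (mod 73), so λ ≡ 27.
  x = λ² - 31 - 70 = 729 - 101 ≡ 44; y = λ·(31 - 44) - 35 ≡ 52. → (44, 52)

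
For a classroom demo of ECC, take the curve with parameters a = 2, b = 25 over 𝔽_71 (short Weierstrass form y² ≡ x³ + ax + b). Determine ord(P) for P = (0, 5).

2P: tangent at (0, 5): λ = (3·0² + 2)/(2·5) ≡ 2/10. 10⁻¹ ≡ 64 (mod 71) since 10·64 = 640 ≡ 1, so λ ≡ 2·64 ≡ 57.
  x = λ² - 0 - 0 = 3249 - 0 ≡ 54; y = λ·(0 - 54) - 5 ≡ 41. → (54, 41)
3P: (54, 41) + (0, 5). λ = (5 - 41)/(0 - 54) ≡ 35/17 mod 71. 17⁻¹ ≡ 46 (mod 71) since 17·46 = 782 ≡ 1, so λ ≡ 48.
  x = λ² - 54 - 0 = 2304 - 54 ≡ 49; y = λ·(54 - 49) - 41 ≡ 57. → (49, 57)
4P: (49, 57) + (0, 5). λ = (5 - 57)/(0 - 49) ≡ 19/22 mod 71. 22⁻¹ ≡ 42 (mod 71), so λ ≡ 17.
  x = λ² - 49 - 0 = 289 - 49 ≡ 27; y = λ·(49 - 27) - 57 ≡ 33. → (27, 33)
5P: (27, 33) + (0, 5). λ = (5 - 33)/(0 - 27) ≡ 43/44 mod 71. 44⁻¹ ≡ 21 (mod 71), so λ ≡ 51.
  x = λ² - 27 - 0 = 2601 - 27 ≡ 18; y = λ·(27 - 18) - 33 ≡ 0. → (18, 0)
6P: (18, 0) + (0, 5). λ = (5 - 0)/(0 - 18) ≡ 5/53 mod 71. 53⁻¹ ≡ 67 (mod 71) since 53·67 = 3551 ≡ 1, so λ ≡ 51.
  x = λ² - 18 - 0 = 2601 - 18 ≡ 27; y = λ·(18 - 27) - 0 ≡ 38. → (27, 38)
7P: (27, 38) + (0, 5). λ = (5 - 38)/(0 - 27) ≡ 38/44 mod 71. 44⁻¹ ≡ 21 (mod 71), so λ ≡ 17.
  x = λ² - 27 - 0 = 289 - 27 ≡ 49; y = λ·(27 - 49) - 38 ≡ 14. → (49, 14)
8P: (49, 14) + (0, 5). λ = (5 - 14)/(0 - 49) ≡ 62/22 mod 71. 22⁻¹ ≡ 42 (mod 71), so λ ≡ 48.
  x = λ² - 49 - 0 = 2304 - 49 ≡ 54; y = λ·(49 - 54) - 14 ≡ 30. → (54, 30)
9P: (54, 30) + (0, 5). λ = (5 - 30)/(0 - 54) ≡ 46/17 mod 71. 17⁻¹ ≡ 46 (mod 71), so λ ≡ 57.
  x = λ² - 54 - 0 = 3249 - 54 ≡ 0; y = λ·(54 - 0) - 30 ≡ 66. → (0, 66)
10P: (0, 66) + (0, 5): same x and y₁ ≡ -y₂, so the sum is O.
10P = O, so the order is 10.

10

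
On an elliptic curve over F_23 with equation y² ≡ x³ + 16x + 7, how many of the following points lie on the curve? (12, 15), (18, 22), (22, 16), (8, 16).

(12, 15): 15² ≡ 18, rhs ≡ 18 → on.
(18, 22): 22² ≡ 1, rhs ≡ 9 → off.
(22, 16): 16² ≡ 3, rhs ≡ 13 → off.
(8, 16): 16² ≡ 3, rhs ≡ 3 → on.

2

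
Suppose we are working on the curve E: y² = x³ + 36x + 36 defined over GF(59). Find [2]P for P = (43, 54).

(51, 11)

tangent at (43, 54): λ = (3·43² + 36)/(2·54) ≡ 37/49. 49⁻¹ ≡ 53 (mod 59) since 49·53 = 2597 ≡ 1, so λ ≡ 37·53 ≡ 14.
  x = λ² - 43 - 43 = 196 - 86 ≡ 51; y = λ·(43 - 51) - 54 ≡ 11. → (51, 11)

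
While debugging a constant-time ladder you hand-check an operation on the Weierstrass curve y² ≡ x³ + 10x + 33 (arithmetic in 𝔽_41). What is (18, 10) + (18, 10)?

(21, 19)

tangent at (18, 10): λ = (3·18² + 10)/(2·10) ≡ 39/20. 20⁻¹ ≡ 39 (mod 41) since 20·39 = 780 ≡ 1, so λ ≡ 39·39 ≡ 4.
  x = λ² - 18 - 18 = 16 - 36 ≡ 21; y = λ·(18 - 21) - 10 ≡ 19. → (21, 19)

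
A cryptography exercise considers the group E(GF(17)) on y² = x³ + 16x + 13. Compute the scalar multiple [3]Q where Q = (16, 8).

(10, 0)

Repeated addition: build up to 3Q.
2Q: tangent at (16, 8): λ = (3·16² + 16)/(2·8) ≡ 2/16. 16⁻¹ ≡ 16 (mod 17) since 16·16 = 256 ≡ 1, so λ ≡ 2·16 ≡ 15.
  x = λ² - 16 - 16 = 225 - 32 ≡ 6; y = λ·(16 - 6) - 8 ≡ 6. → (6, 6)
3Q: (6, 6) + (16, 8). λ = (8 - 6)/(16 - 6) ≡ 2/10 mod 17. 10⁻¹ ≡ 12 (mod 17), so λ ≡ 7.
  x = λ² - 6 - 16 = 49 - 22 ≡ 10; y = λ·(6 - 10) - 6 ≡ 0. → (10, 0)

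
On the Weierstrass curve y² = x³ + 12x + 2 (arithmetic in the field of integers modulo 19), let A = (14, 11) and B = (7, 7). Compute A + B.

(15, 2)

(14, 11) + (7, 7). λ = (7 - 11)/(7 - 14) ≡ 15/12 mod 19. 12⁻¹ ≡ 8 (mod 19) since 12·8 = 96 ≡ 1, so λ ≡ 6.
  x = λ² - 14 - 7 = 36 - 21 ≡ 15; y = λ·(14 - 15) - 11 ≡ 2. → (15, 2)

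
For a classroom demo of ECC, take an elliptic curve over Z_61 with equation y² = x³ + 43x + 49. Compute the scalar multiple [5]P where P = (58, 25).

(28, 5)

Repeated addition: build up to 5P.
2P: tangent at (58, 25): λ = (3·58² + 43)/(2·25) ≡ 9/50. 50⁻¹ ≡ 11 (mod 61) since 50·11 = 550 ≡ 1, so λ ≡ 9·11 ≡ 38.
  x = λ² - 58 - 58 = 1444 - 116 ≡ 47; y = λ·(58 - 47) - 25 ≡ 27. → (47, 27)
3P: (47, 27) + (58, 25). λ = (25 - 27)/(58 - 47) ≡ 59/11 mod 61. 11⁻¹ ≡ 50 (mod 61) since 11·50 = 550 ≡ 1, so λ ≡ 22.
  x = λ² - 47 - 58 = 484 - 105 ≡ 13; y = λ·(47 - 13) - 27 ≡ 50. → (13, 50)
4P: (13, 50) + (58, 25). λ = (25 - 50)/(58 - 13) ≡ 36/45 mod 61. 45⁻¹ ≡ 19 (mod 61), so λ ≡ 13.
  x = λ² - 13 - 58 = 169 - 71 ≡ 37; y = λ·(13 - 37) - 50 ≡ 4. → (37, 4)
5P: (37, 4) + (58, 25). λ = (25 - 4)/(58 - 37) ≡ 21/21 mod 61. 21⁻¹ ≡ 32 (mod 61) since 21·32 = 672 ≡ 1, so λ ≡ 1.
  x = λ² - 37 - 58 = 1 - 95 ≡ 28; y = λ·(37 - 28) - 4 ≡ 5. → (28, 5)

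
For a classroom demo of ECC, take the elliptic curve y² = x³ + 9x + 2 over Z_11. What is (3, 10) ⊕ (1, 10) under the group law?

(7, 1)

(3, 10) + (1, 10). λ = (10 - 10)/(1 - 3) ≡ 0/9 mod 11. 9⁻¹ ≡ 5 (mod 11) since 9·5 = 45 ≡ 1, so λ ≡ 0.
  x = λ² - 3 - 1 = 0 - 4 ≡ 7; y = λ·(3 - 7) - 10 ≡ 1. → (7, 1)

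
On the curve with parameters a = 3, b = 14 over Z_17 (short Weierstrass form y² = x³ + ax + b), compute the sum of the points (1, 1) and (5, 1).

(1, 1) + (5, 1). λ = (1 - 1)/(5 - 1) ≡ 0/4 mod 17. 4⁻¹ ≡ 13 (mod 17) since 4·13 = 52 ≡ 1, so λ ≡ 0.
  x = λ² - 1 - 5 = 0 - 6 ≡ 11; y = λ·(1 - 11) - 1 ≡ 16. → (11, 16)

(11, 16)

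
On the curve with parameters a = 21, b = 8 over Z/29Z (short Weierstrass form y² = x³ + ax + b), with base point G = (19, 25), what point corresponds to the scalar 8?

Repeated addition: build up to 8G.
2G: tangent at (19, 25): λ = (3·19² + 21)/(2·25) ≡ 2/21. 21⁻¹ ≡ 18 (mod 29), so λ ≡ 2·18 ≡ 7.
  x = λ² - 19 - 19 = 49 - 38 ≡ 11; y = λ·(19 - 11) - 25 ≡ 2. → (11, 2)
3G: (11, 2) + (19, 25). λ = (25 - 2)/(19 - 11) ≡ 23/8 mod 29. 8⁻¹ ≡ 11 (mod 29), so λ ≡ 21.
  x = λ² - 11 - 19 = 441 - 30 ≡ 5; y = λ·(11 - 5) - 2 ≡ 8. → (5, 8)
4G: (5, 8) + (19, 25). λ = (25 - 8)/(19 - 5) ≡ 17/14 mod 29. 14⁻¹ ≡ 27 (mod 29), so λ ≡ 24.
  x = λ² - 5 - 19 = 576 - 24 ≡ 1; y = λ·(5 - 1) - 8 ≡ 1. → (1, 1)
5G: (1, 1) + (19, 25). λ = (25 - 1)/(19 - 1) ≡ 24/18 mod 29. 18⁻¹ ≡ 21 (mod 29) since 18·21 = 378 ≡ 1, so λ ≡ 11.
  x = λ² - 1 - 19 = 121 - 20 ≡ 14; y = λ·(1 - 14) - 1 ≡ 1. → (14, 1)
6G: (14, 1) + (19, 25). λ = (25 - 1)/(19 - 14) ≡ 24/5 mod 29. 5⁻¹ ≡ 6 (mod 29) since 5·6 = 30 ≡ 1, so λ ≡ 28.
  x = λ² - 14 - 19 = 784 - 33 ≡ 26; y = λ·(14 - 26) - 1 ≡ 11. → (26, 11)
7G: (26, 11) + (19, 25). λ = (25 - 11)/(19 - 26) ≡ 14/22 mod 29. 22⁻¹ ≡ 4 (mod 29) since 22·4 = 88 ≡ 1, so λ ≡ 27.
  x = λ² - 26 - 19 = 729 - 45 ≡ 17; y = λ·(26 - 17) - 11 ≡ 0. → (17, 0)
8G: (17, 0) + (19, 25). λ = (25 - 0)/(19 - 17) ≡ 25/2 mod 29. 2⁻¹ ≡ 15 (mod 29) since 2·15 = 30 ≡ 1, so λ ≡ 27.
  x = λ² - 17 - 19 = 729 - 36 ≡ 26; y = λ·(17 - 26) - 0 ≡ 18. → (26, 18)

(26, 18)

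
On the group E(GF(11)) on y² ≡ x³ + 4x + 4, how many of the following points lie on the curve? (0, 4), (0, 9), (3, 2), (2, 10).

(0, 4): 4² ≡ 5, rhs ≡ 4 → off.
(0, 9): 9² ≡ 4, rhs ≡ 4 → on.
(3, 2): 2² ≡ 4, rhs ≡ 10 → off.
(2, 10): 10² ≡ 1, rhs ≡ 9 → off.

1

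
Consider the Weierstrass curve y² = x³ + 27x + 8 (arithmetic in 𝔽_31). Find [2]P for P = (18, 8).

tangent at (18, 8): λ = (3·18² + 27)/(2·8) ≡ 7/16. 16⁻¹ ≡ 2 (mod 31), so λ ≡ 7·2 ≡ 14.
  x = λ² - 18 - 18 = 196 - 36 ≡ 5; y = λ·(18 - 5) - 8 ≡ 19. → (5, 19)

(5, 19)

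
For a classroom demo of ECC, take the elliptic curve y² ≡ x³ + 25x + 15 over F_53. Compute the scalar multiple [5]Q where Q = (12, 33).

Double-and-add on 5 = (101)₂. Start with Q = (12, 33) for the leading 1-bit.
double: tangent at (12, 33): λ = (3·12² + 25)/(2·33) ≡ 33/13. 13⁻¹ ≡ 49 (mod 53), so λ ≡ 33·49 ≡ 27.
  x = λ² - 12 - 12 = 729 - 24 ≡ 16; y = λ·(12 - 16) - 33 ≡ 18. → (16, 18)
double: tangent at (16, 18): λ = (3·16² + 25)/(2·18) ≡ 51/36. 36⁻¹ ≡ 28 (mod 53) since 36·28 = 1008 ≡ 1, so λ ≡ 51·28 ≡ 50.
  x = λ² - 16 - 16 = 2500 - 32 ≡ 30; y = λ·(16 - 30) - 18 ≡ 24. → (30, 24)
add Q: (30, 24) + (12, 33). λ = (33 - 24)/(12 - 30) ≡ 9/35 mod 53. 35⁻¹ ≡ 50 (mod 53), so λ ≡ 26.
  x = λ² - 30 - 12 = 676 - 42 ≡ 51; y = λ·(30 - 51) - 24 ≡ 13. → (51, 13)

(51, 13)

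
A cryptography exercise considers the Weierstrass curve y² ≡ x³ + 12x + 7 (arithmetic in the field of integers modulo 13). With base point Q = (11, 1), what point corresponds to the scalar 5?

(5, 7)

Repeated addition: build up to 5Q.
2Q: tangent at (11, 1): λ = (3·11² + 12)/(2·1) ≡ 11/2. 2⁻¹ ≡ 7 (mod 13), so λ ≡ 11·7 ≡ 12.
  x = λ² - 11 - 11 = 144 - 22 ≡ 5; y = λ·(11 - 5) - 1 ≡ 6. → (5, 6)
3Q: (5, 6) + (11, 1). λ = (1 - 6)/(11 - 5) ≡ 8/6 mod 13. 6⁻¹ ≡ 11 (mod 13), so λ ≡ 10.
  x = λ² - 5 - 11 = 100 - 16 ≡ 6; y = λ·(5 - 6) - 6 ≡ 10. → (6, 10)
4Q: (6, 10) + (11, 1). λ = (1 - 10)/(11 - 6) ≡ 4/5 mod 13. 5⁻¹ ≡ 8 (mod 13) since 5·8 = 40 ≡ 1, so λ ≡ 6.
  x = λ² - 6 - 11 = 36 - 17 ≡ 6; y = λ·(6 - 6) - 10 ≡ 3. → (6, 3)
5Q: (6, 3) + (11, 1). λ = (1 - 3)/(11 - 6) ≡ 11/5 mod 13. 5⁻¹ ≡ 8 (mod 13), so λ ≡ 10.
  x = λ² - 6 - 11 = 100 - 17 ≡ 5; y = λ·(6 - 5) - 3 ≡ 7. → (5, 7)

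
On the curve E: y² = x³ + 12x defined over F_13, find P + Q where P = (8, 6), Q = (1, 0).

(5, 4)

(8, 6) + (1, 0). λ = (0 - 6)/(1 - 8) ≡ 7/6 mod 13. 6⁻¹ ≡ 11 (mod 13), so λ ≡ 12.
  x = λ² - 8 - 1 = 144 - 9 ≡ 5; y = λ·(8 - 5) - 6 ≡ 4. → (5, 4)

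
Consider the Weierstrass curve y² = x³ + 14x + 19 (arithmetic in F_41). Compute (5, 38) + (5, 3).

O

The two points share x = 5 and their y-coordinates satisfy 38 + 3 ≡ 0 (mod 41), so they are inverses. Their sum is O.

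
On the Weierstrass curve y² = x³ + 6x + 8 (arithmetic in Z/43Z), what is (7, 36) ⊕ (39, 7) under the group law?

(7, 36) + (39, 7). λ = (7 - 36)/(39 - 7) ≡ 14/32 mod 43. 32⁻¹ ≡ 39 (mod 43), so λ ≡ 30.
  x = λ² - 7 - 39 = 900 - 46 ≡ 37; y = λ·(7 - 37) - 36 ≡ 10. → (37, 10)

(37, 10)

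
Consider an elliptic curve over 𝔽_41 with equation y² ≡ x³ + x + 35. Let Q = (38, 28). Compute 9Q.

Double-and-add on 9 = (1001)₂. Start with Q = (38, 28) for the leading 1-bit.
double: tangent at (38, 28): λ = (3·38² + 1)/(2·28) ≡ 28/15. 15⁻¹ ≡ 11 (mod 41) since 15·11 = 165 ≡ 1, so λ ≡ 28·11 ≡ 21.
  x = λ² - 38 - 38 = 441 - 76 ≡ 37; y = λ·(38 - 37) - 28 ≡ 34. → (37, 34)
double: tangent at (37, 34): λ = (3·37² + 1)/(2·34) ≡ 8/27. 27⁻¹ ≡ 38 (mod 41) since 27·38 = 1026 ≡ 1, so λ ≡ 8·38 ≡ 17.
  x = λ² - 37 - 37 = 289 - 74 ≡ 10; y = λ·(37 - 10) - 34 ≡ 15. → (10, 15)
double: tangent at (10, 15): λ = (3·10² + 1)/(2·15) ≡ 14/30. 30⁻¹ ≡ 26 (mod 41), so λ ≡ 14·26 ≡ 36.
  x = λ² - 10 - 10 = 1296 - 20 ≡ 5; y = λ·(10 - 5) - 15 ≡ 1. → (5, 1)
add Q: (5, 1) + (38, 28). λ = (28 - 1)/(38 - 5) ≡ 27/33 mod 41. 33⁻¹ ≡ 5 (mod 41), so λ ≡ 12.
  x = λ² - 5 - 38 = 144 - 43 ≡ 19; y = λ·(5 - 19) - 1 ≡ 36. → (19, 36)

(19, 36)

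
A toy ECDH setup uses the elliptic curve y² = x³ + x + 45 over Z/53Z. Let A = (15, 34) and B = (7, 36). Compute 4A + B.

First 4A:
Double-and-add on 4 = (100)₂. Start with A = (15, 34) for the leading 1-bit.
double: tangent at (15, 34): λ = (3·15² + 1)/(2·34) ≡ 40/15. 15⁻¹ ≡ 46 (mod 53), so λ ≡ 40·46 ≡ 38.
  x = λ² - 15 - 15 = 1444 - 30 ≡ 36; y = λ·(15 - 36) - 34 ≡ 16. → (36, 16)
double: tangent at (36, 16): λ = (3·36² + 1)/(2·16) ≡ 20/32. 32⁻¹ ≡ 5 (mod 53), so λ ≡ 20·5 ≡ 47.
  x = λ² - 36 - 36 = 2209 - 72 ≡ 17; y = λ·(36 - 17) - 16 ≡ 29. → (17, 29)
4A = (17, 29).
Finally 4A + B:
(17, 29) + (7, 36). λ = (36 - 29)/(7 - 17) ≡ 7/43 mod 53. 43⁻¹ ≡ 37 (mod 53), so λ ≡ 47.
  x = λ² - 17 - 7 = 2209 - 24 ≡ 12; y = λ·(17 - 12) - 29 ≡ 47. → (12, 47)

(12, 47)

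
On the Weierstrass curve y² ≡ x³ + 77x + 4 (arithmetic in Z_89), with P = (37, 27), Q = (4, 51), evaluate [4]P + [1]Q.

(26, 25)

First 4P:
Repeated addition: build up to 4P.
2P: tangent at (37, 27): λ = (3·37² + 77)/(2·27) ≡ 1/54. 54⁻¹ ≡ 61 (mod 89), so λ ≡ 1·61 ≡ 61.
  x = λ² - 37 - 37 = 3721 - 74 ≡ 87; y = λ·(37 - 87) - 27 ≡ 38. → (87, 38)
3P: (87, 38) + (37, 27). λ = (27 - 38)/(37 - 87) ≡ 78/39 mod 89. 39⁻¹ ≡ 16 (mod 89), so λ ≡ 2.
  x = λ² - 87 - 37 = 4 - 124 ≡ 58; y = λ·(87 - 58) - 38 ≡ 20. → (58, 20)
4P: (58, 20) + (37, 27). λ = (27 - 20)/(37 - 58) ≡ 7/68 mod 89. 68⁻¹ ≡ 72 (mod 89), so λ ≡ 59.
  x = λ² - 58 - 37 = 3481 - 95 ≡ 4; y = λ·(58 - 4) - 20 ≡ 51. → (4, 51)
4P = (4, 51).
Finally 4P + Q:
tangent at (4, 51): λ = (3·4² + 77)/(2·51) ≡ 36/13. 13⁻¹ ≡ 48 (mod 89), so λ ≡ 36·48 ≡ 37.
  x = λ² - 4 - 4 = 1369 - 8 ≡ 26; y = λ·(4 - 26) - 51 ≡ 25. → (26, 25)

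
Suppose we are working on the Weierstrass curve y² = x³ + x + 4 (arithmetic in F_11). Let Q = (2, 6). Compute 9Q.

Repeated addition: build up to 9Q.
2Q: tangent at (2, 6): λ = (3·2² + 1)/(2·6) ≡ 2/1. 1⁻¹ ≡ 1 (mod 11), so λ ≡ 2·1 ≡ 2.
  x = λ² - 2 - 2 = 4 - 4 ≡ 0; y = λ·(2 - 0) - 6 ≡ 9. → (0, 9)
3Q: (0, 9) + (2, 6). λ = (6 - 9)/(2 - 0) ≡ 8/2 mod 11. 2⁻¹ ≡ 6 (mod 11) since 2·6 = 12 ≡ 1, so λ ≡ 4.
  x = λ² - 0 - 2 = 16 - 2 ≡ 3; y = λ·(0 - 3) - 9 ≡ 1. → (3, 1)
4Q: (3, 1) + (2, 6). λ = (6 - 1)/(2 - 3) ≡ 5/10 mod 11. 10⁻¹ ≡ 10 (mod 11), so λ ≡ 6.
  x = λ² - 3 - 2 = 36 - 5 ≡ 9; y = λ·(3 - 9) - 1 ≡ 7. → (9, 7)
5Q: (9, 7) + (2, 6). λ = (6 - 7)/(2 - 9) ≡ 10/4 mod 11. 4⁻¹ ≡ 3 (mod 11), so λ ≡ 8.
  x = λ² - 9 - 2 = 64 - 11 ≡ 9; y = λ·(9 - 9) - 7 ≡ 4. → (9, 4)
6Q: (9, 4) + (2, 6). λ = (6 - 4)/(2 - 9) ≡ 2/4 mod 11. 4⁻¹ ≡ 3 (mod 11), so λ ≡ 6.
  x = λ² - 9 - 2 = 36 - 11 ≡ 3; y = λ·(9 - 3) - 4 ≡ 10. → (3, 10)
7Q: (3, 10) + (2, 6). λ = (6 - 10)/(2 - 3) ≡ 7/10 mod 11. 10⁻¹ ≡ 10 (mod 11) since 10·10 = 100 ≡ 1, so λ ≡ 4.
  x = λ² - 3 - 2 = 16 - 5 ≡ 0; y = λ·(3 - 0) - 10 ≡ 2. → (0, 2)
8Q: (0, 2) + (2, 6). λ = (6 - 2)/(2 - 0) ≡ 4/2 mod 11. 2⁻¹ ≡ 6 (mod 11), so λ ≡ 2.
  x = λ² - 0 - 2 = 4 - 2 ≡ 2; y = λ·(0 - 2) - 2 ≡ 5. → (2, 5)
9Q: (2, 5) + (2, 6): same x and y₁ ≡ -y₂, so the sum is O.

O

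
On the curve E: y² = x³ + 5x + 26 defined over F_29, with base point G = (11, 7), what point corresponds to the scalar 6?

(12, 25)

Repeated addition: build up to 6G.
2G: tangent at (11, 7): λ = (3·11² + 5)/(2·7) ≡ 20/14. 14⁻¹ ≡ 27 (mod 29), so λ ≡ 20·27 ≡ 18.
  x = λ² - 11 - 11 = 324 - 22 ≡ 12; y = λ·(11 - 12) - 7 ≡ 4. → (12, 4)
3G: (12, 4) + (11, 7). λ = (7 - 4)/(11 - 12) ≡ 3/28 mod 29. 28⁻¹ ≡ 28 (mod 29) since 28·28 = 784 ≡ 1, so λ ≡ 26.
  x = λ² - 12 - 11 = 676 - 23 ≡ 15; y = λ·(12 - 15) - 4 ≡ 5. → (15, 5)
4G: (15, 5) + (11, 7). λ = (7 - 5)/(11 - 15) ≡ 2/25 mod 29. 25⁻¹ ≡ 7 (mod 29), so λ ≡ 14.
  x = λ² - 15 - 11 = 196 - 26 ≡ 25; y = λ·(15 - 25) - 5 ≡ 0. → (25, 0)
5G: (25, 0) + (11, 7). λ = (7 - 0)/(11 - 25) ≡ 7/15 mod 29. 15⁻¹ ≡ 2 (mod 29) since 15·2 = 30 ≡ 1, so λ ≡ 14.
  x = λ² - 25 - 11 = 196 - 36 ≡ 15; y = λ·(25 - 15) - 0 ≡ 24. → (15, 24)
6G: (15, 24) + (11, 7). λ = (7 - 24)/(11 - 15) ≡ 12/25 mod 29. 25⁻¹ ≡ 7 (mod 29), so λ ≡ 26.
  x = λ² - 15 - 11 = 676 - 26 ≡ 12; y = λ·(15 - 12) - 24 ≡ 25. → (12, 25)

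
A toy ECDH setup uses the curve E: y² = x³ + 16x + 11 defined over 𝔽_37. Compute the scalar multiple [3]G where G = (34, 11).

Repeated addition: build up to 3G.
2G: tangent at (34, 11): λ = (3·34² + 16)/(2·11) ≡ 6/22. 22⁻¹ ≡ 32 (mod 37), so λ ≡ 6·32 ≡ 7.
  x = λ² - 34 - 34 = 49 - 68 ≡ 18; y = λ·(34 - 18) - 11 ≡ 27. → (18, 27)
3G: (18, 27) + (34, 11). λ = (11 - 27)/(34 - 18) ≡ 21/16 mod 37. 16⁻¹ ≡ 7 (mod 37), so λ ≡ 36.
  x = λ² - 18 - 34 = 1296 - 52 ≡ 23; y = λ·(18 - 23) - 27 ≡ 15. → (23, 15)

(23, 15)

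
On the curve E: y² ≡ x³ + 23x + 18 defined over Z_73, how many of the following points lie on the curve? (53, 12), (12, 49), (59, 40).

(53, 12): 12² ≡ 71, rhs ≡ 26 → off.
(12, 49): 49² ≡ 65, rhs ≡ 51 → off.
(59, 40): 40² ≡ 67, rhs ≡ 18 → off.

0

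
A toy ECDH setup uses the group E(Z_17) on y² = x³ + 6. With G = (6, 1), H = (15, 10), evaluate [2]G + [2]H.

First 2G:
Repeated addition: build up to 2G.
2G: tangent at (6, 1): λ = (3·6² + 0)/(2·1) ≡ 6/2. 2⁻¹ ≡ 9 (mod 17) since 2·9 = 18 ≡ 1, so λ ≡ 6·9 ≡ 3.
  x = λ² - 6 - 6 = 9 - 12 ≡ 14; y = λ·(6 - 14) - 1 ≡ 9. → (14, 9)
2G = (14, 9).
Next 2H:
Repeated addition: build up to 2H.
2H: tangent at (15, 10): λ = (3·15² + 0)/(2·10) ≡ 12/3. 3⁻¹ ≡ 6 (mod 17), so λ ≡ 12·6 ≡ 4.
  x = λ² - 15 - 15 = 16 - 30 ≡ 3; y = λ·(15 - 3) - 10 ≡ 4. → (3, 4)
2H = (3, 4).
Finally 2G + 2H:
(14, 9) + (3, 4). λ = (4 - 9)/(3 - 14) ≡ 12/6 mod 17. 6⁻¹ ≡ 3 (mod 17), so λ ≡ 2.
  x = λ² - 14 - 3 = 4 - 17 ≡ 4; y = λ·(14 - 4) - 9 ≡ 11. → (4, 11)

(4, 11)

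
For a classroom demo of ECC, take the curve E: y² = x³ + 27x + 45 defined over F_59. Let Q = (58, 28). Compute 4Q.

Repeated addition: build up to 4Q.
2Q: tangent at (58, 28): λ = (3·58² + 27)/(2·28) ≡ 30/56. 56⁻¹ ≡ 39 (mod 59), so λ ≡ 30·39 ≡ 49.
  x = λ² - 58 - 58 = 2401 - 116 ≡ 43; y = λ·(58 - 43) - 28 ≡ 58. → (43, 58)
3Q: (43, 58) + (58, 28). λ = (28 - 58)/(58 - 43) ≡ 29/15 mod 59. 15⁻¹ ≡ 4 (mod 59) since 15·4 = 60 ≡ 1, so λ ≡ 57.
  x = λ² - 43 - 58 = 3249 - 101 ≡ 21; y = λ·(43 - 21) - 58 ≡ 16. → (21, 16)
4Q: (21, 16) + (58, 28). λ = (28 - 16)/(58 - 21) ≡ 12/37 mod 59. 37⁻¹ ≡ 8 (mod 59) since 37·8 = 296 ≡ 1, so λ ≡ 37.
  x = λ² - 21 - 58 = 1369 - 79 ≡ 51; y = λ·(21 - 51) - 16 ≡ 54. → (51, 54)

(51, 54)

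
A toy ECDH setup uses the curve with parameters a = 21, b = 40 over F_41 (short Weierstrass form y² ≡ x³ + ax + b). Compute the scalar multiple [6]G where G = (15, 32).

Repeated addition: build up to 6G.
2G: tangent at (15, 32): λ = (3·15² + 21)/(2·32) ≡ 40/23. 23⁻¹ ≡ 25 (mod 41) since 23·25 = 575 ≡ 1, so λ ≡ 40·25 ≡ 16.
  x = λ² - 15 - 15 = 256 - 30 ≡ 21; y = λ·(15 - 21) - 32 ≡ 36. → (21, 36)
3G: (21, 36) + (15, 32). λ = (32 - 36)/(15 - 21) ≡ 37/35 mod 41. 35⁻¹ ≡ 34 (mod 41), so λ ≡ 28.
  x = λ² - 21 - 15 = 784 - 36 ≡ 10; y = λ·(21 - 10) - 36 ≡ 26. → (10, 26)
4G: (10, 26) + (15, 32). λ = (32 - 26)/(15 - 10) ≡ 6/5 mod 41. 5⁻¹ ≡ 33 (mod 41), so λ ≡ 34.
  x = λ² - 10 - 15 = 1156 - 25 ≡ 24; y = λ·(10 - 24) - 26 ≡ 31. → (24, 31)
5G: (24, 31) + (15, 32). λ = (32 - 31)/(15 - 24) ≡ 1/32 mod 41. 32⁻¹ ≡ 9 (mod 41), so λ ≡ 9.
  x = λ² - 24 - 15 = 81 - 39 ≡ 1; y = λ·(24 - 1) - 31 ≡ 12. → (1, 12)
6G: (1, 12) + (15, 32). λ = (32 - 12)/(15 - 1) ≡ 20/14 mod 41. 14⁻¹ ≡ 3 (mod 41), so λ ≡ 19.
  x = λ² - 1 - 15 = 361 - 16 ≡ 17; y = λ·(1 - 17) - 12 ≡ 12. → (17, 12)

(17, 12)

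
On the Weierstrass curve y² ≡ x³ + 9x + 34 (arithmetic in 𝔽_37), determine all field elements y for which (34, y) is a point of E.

x³ + 9x + 34 = 39644 ≡ 17 (mod 37).
17 is a non-residue mod 37; no y exists.

none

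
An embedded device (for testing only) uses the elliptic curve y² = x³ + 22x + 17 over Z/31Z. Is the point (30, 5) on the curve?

y² = 5² ≡ 25; x³ + 22x + 17 = 27677 ≡ 25 (mod 31). 25 = 25.

yes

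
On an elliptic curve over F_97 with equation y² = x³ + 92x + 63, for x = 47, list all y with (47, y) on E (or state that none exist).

none

x³ + 92x + 63 = 108210 ≡ 55 (mod 97).
55 is a non-residue mod 97; no y exists.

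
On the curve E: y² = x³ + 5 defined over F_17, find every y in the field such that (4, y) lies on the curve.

x³ + 0x + 5 = 69 ≡ 1 (mod 17).
Square roots of 1 mod 17: 1 and 16 (since 1² = 1 ≡ 1).

1, 16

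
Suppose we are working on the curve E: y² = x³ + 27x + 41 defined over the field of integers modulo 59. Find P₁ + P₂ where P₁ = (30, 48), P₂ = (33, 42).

(0, 10)

(30, 48) + (33, 42). λ = (42 - 48)/(33 - 30) ≡ 53/3 mod 59. 3⁻¹ ≡ 20 (mod 59), so λ ≡ 57.
  x = λ² - 30 - 33 = 3249 - 63 ≡ 0; y = λ·(30 - 0) - 48 ≡ 10. → (0, 10)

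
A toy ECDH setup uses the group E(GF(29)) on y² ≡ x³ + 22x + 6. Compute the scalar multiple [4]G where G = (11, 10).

Double-and-add on 4 = (100)₂. Start with G = (11, 10) for the leading 1-bit.
double: tangent at (11, 10): λ = (3·11² + 22)/(2·10) ≡ 8/20. 20⁻¹ ≡ 16 (mod 29), so λ ≡ 8·16 ≡ 12.
  x = λ² - 11 - 11 = 144 - 22 ≡ 6; y = λ·(11 - 6) - 10 ≡ 21. → (6, 21)
double: tangent at (6, 21): λ = (3·6² + 22)/(2·21) ≡ 14/13. 13⁻¹ ≡ 9 (mod 29), so λ ≡ 14·9 ≡ 10.
  x = λ² - 6 - 6 = 100 - 12 ≡ 1; y = λ·(6 - 1) - 21 ≡ 0. → (1, 0)

(1, 0)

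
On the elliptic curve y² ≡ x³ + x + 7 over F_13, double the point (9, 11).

(11, 7)

tangent at (9, 11): λ = (3·9² + 1)/(2·11) ≡ 10/9. 9⁻¹ ≡ 3 (mod 13), so λ ≡ 10·3 ≡ 4.
  x = λ² - 9 - 9 = 16 - 18 ≡ 11; y = λ·(9 - 11) - 11 ≡ 7. → (11, 7)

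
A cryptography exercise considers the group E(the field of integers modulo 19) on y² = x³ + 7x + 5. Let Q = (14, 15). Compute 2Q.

(7, 13)

tangent at (14, 15): λ = (3·14² + 7)/(2·15) ≡ 6/11. 11⁻¹ ≡ 7 (mod 19), so λ ≡ 6·7 ≡ 4.
  x = λ² - 14 - 14 = 16 - 28 ≡ 7; y = λ·(14 - 7) - 15 ≡ 13. → (7, 13)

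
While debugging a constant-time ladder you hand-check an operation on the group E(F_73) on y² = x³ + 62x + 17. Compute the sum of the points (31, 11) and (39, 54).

(31, 11) + (39, 54). λ = (54 - 11)/(39 - 31) ≡ 43/8 mod 73. 8⁻¹ ≡ 64 (mod 73), so λ ≡ 51.
  x = λ² - 31 - 39 = 2601 - 70 ≡ 49; y = λ·(31 - 49) - 11 ≡ 20. → (49, 20)

(49, 20)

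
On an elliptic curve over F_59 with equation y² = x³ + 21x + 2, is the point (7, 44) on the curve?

y² = 44² ≡ 48; x³ + 21x + 2 = 492 ≡ 20 (mod 59). 48 ≠ 20.

no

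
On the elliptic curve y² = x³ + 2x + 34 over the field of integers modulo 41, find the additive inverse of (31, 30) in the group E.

(31, 11)

-(31, 30) = (31, -30 mod 41) = (31, 11).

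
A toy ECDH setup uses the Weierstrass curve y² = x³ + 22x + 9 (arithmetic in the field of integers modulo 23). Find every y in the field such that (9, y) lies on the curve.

x³ + 22x + 9 = 936 ≡ 16 (mod 23).
Square roots of 16 mod 23: 4 and 19 (since 4² = 16 ≡ 16).

4, 19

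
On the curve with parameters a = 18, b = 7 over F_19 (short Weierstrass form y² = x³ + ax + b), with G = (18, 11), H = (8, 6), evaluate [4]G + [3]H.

(11, 15)

First 4G:
Repeated addition: build up to 4G.
2G: tangent at (18, 11): λ = (3·18² + 18)/(2·11) ≡ 2/3. 3⁻¹ ≡ 13 (mod 19), so λ ≡ 2·13 ≡ 7.
  x = λ² - 18 - 18 = 49 - 36 ≡ 13; y = λ·(18 - 13) - 11 ≡ 5. → (13, 5)
3G: (13, 5) + (18, 11). λ = (11 - 5)/(18 - 13) ≡ 6/5 mod 19. 5⁻¹ ≡ 4 (mod 19) since 5·4 = 20 ≡ 1, so λ ≡ 5.
  x = λ² - 13 - 18 = 25 - 31 ≡ 13; y = λ·(13 - 13) - 5 ≡ 14. → (13, 14)
4G: (13, 14) + (18, 11). λ = (11 - 14)/(18 - 13) ≡ 16/5 mod 19. 5⁻¹ ≡ 4 (mod 19), so λ ≡ 7.
  x = λ² - 13 - 18 = 49 - 31 ≡ 18; y = λ·(13 - 18) - 14 ≡ 8. → (18, 8)
4G = (18, 8).
Next 3H:
Repeated addition: build up to 3H.
2H: tangent at (8, 6): λ = (3·8² + 18)/(2·6) ≡ 1/12. 12⁻¹ ≡ 8 (mod 19), so λ ≡ 1·8 ≡ 8.
  x = λ² - 8 - 8 = 64 - 16 ≡ 10; y = λ·(8 - 10) - 6 ≡ 16. → (10, 16)
3H: (10, 16) + (8, 6). λ = (6 - 16)/(8 - 10) ≡ 9/17 mod 19. 17⁻¹ ≡ 9 (mod 19) since 17·9 = 153 ≡ 1, so λ ≡ 5.
  x = λ² - 10 - 8 = 25 - 18 ≡ 7; y = λ·(10 - 7) - 16 ≡ 18. → (7, 18)
3H = (7, 18).
Finally 4G + 3H:
(18, 8) + (7, 18). λ = (18 - 8)/(7 - 18) ≡ 10/8 mod 19. 8⁻¹ ≡ 12 (mod 19) since 8·12 = 96 ≡ 1, so λ ≡ 6.
  x = λ² - 18 - 7 = 36 - 25 ≡ 11; y = λ·(18 - 11) - 8 ≡ 15. → (11, 15)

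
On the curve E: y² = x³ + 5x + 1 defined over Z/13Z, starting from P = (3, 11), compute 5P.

(3, 11)

Double-and-add on 5 = (101)₂. Start with P = (3, 11) for the leading 1-bit.
double: tangent at (3, 11): λ = (3·3² + 5)/(2·11) ≡ 6/9. 9⁻¹ ≡ 3 (mod 13), so λ ≡ 6·3 ≡ 5.
  x = λ² - 3 - 3 = 25 - 6 ≡ 6; y = λ·(3 - 6) - 11 ≡ 0. → (6, 0)
double: (6, 0) + (6, 0): same x and y₁ ≡ -y₂, so the sum is the point at infinity.
add P: the point at infinity + (3, 11) = (3, 11) (identity).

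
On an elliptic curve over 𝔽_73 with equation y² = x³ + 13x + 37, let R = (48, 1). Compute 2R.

tangent at (48, 1): λ = (3·48² + 13)/(2·1) ≡ 63/2. 2⁻¹ ≡ 37 (mod 73), so λ ≡ 63·37 ≡ 68.
  x = λ² - 48 - 48 = 4624 - 96 ≡ 2; y = λ·(48 - 2) - 1 ≡ 61. → (2, 61)

(2, 61)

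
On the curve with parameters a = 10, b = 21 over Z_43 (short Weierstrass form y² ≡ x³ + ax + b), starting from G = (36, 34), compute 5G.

(22, 15)

Repeated addition: build up to 5G.
2G: tangent at (36, 34): λ = (3·36² + 10)/(2·34) ≡ 28/25. 25⁻¹ ≡ 31 (mod 43), so λ ≡ 28·31 ≡ 8.
  x = λ² - 36 - 36 = 64 - 72 ≡ 35; y = λ·(36 - 35) - 34 ≡ 17. → (35, 17)
3G: (35, 17) + (36, 34). λ = (34 - 17)/(36 - 35) ≡ 17/1 mod 43. 1⁻¹ ≡ 1 (mod 43) since 1·1 = 1 ≡ 1, so λ ≡ 17.
  x = λ² - 35 - 36 = 289 - 71 ≡ 3; y = λ·(35 - 3) - 17 ≡ 11. → (3, 11)
4G: (3, 11) + (36, 34). λ = (34 - 11)/(36 - 3) ≡ 23/33 mod 43. 33⁻¹ ≡ 30 (mod 43) since 33·30 = 990 ≡ 1, so λ ≡ 2.
  x = λ² - 3 - 36 = 4 - 39 ≡ 8; y = λ·(3 - 8) - 11 ≡ 22. → (8, 22)
5G: (8, 22) + (36, 34). λ = (34 - 22)/(36 - 8) ≡ 12/28 mod 43. 28⁻¹ ≡ 20 (mod 43), so λ ≡ 25.
  x = λ² - 8 - 36 = 625 - 44 ≡ 22; y = λ·(8 - 22) - 22 ≡ 15. → (22, 15)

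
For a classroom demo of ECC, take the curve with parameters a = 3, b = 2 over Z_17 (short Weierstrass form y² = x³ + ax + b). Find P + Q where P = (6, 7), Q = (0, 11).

(2, 13)

(6, 7) + (0, 11). λ = (11 - 7)/(0 - 6) ≡ 4/11 mod 17. 11⁻¹ ≡ 14 (mod 17), so λ ≡ 5.
  x = λ² - 6 - 0 = 25 - 6 ≡ 2; y = λ·(6 - 2) - 7 ≡ 13. → (2, 13)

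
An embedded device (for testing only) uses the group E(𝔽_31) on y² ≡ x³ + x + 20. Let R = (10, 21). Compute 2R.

tangent at (10, 21): λ = (3·10² + 1)/(2·21) ≡ 22/11. 11⁻¹ ≡ 17 (mod 31), so λ ≡ 22·17 ≡ 2.
  x = λ² - 10 - 10 = 4 - 20 ≡ 15; y = λ·(10 - 15) - 21 ≡ 0. → (15, 0)

(15, 0)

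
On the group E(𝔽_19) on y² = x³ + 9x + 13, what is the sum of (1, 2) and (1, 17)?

O

The two points share x = 1 and their y-coordinates satisfy 2 + 17 ≡ 0 (mod 19), so they are inverses. Their sum is ∞.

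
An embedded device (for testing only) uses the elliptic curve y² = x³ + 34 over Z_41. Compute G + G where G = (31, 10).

(40, 19)

tangent at (31, 10): λ = (3·31² + 0)/(2·10) ≡ 13/20. 20⁻¹ ≡ 39 (mod 41) since 20·39 = 780 ≡ 1, so λ ≡ 13·39 ≡ 15.
  x = λ² - 31 - 31 = 225 - 62 ≡ 40; y = λ·(31 - 40) - 10 ≡ 19. → (40, 19)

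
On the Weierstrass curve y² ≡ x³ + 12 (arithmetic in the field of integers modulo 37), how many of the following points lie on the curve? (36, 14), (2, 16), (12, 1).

2

(36, 14): 14² ≡ 11, rhs ≡ 11 → on.
(2, 16): 16² ≡ 34, rhs ≡ 20 → off.
(12, 1): 1² ≡ 1, rhs ≡ 1 → on.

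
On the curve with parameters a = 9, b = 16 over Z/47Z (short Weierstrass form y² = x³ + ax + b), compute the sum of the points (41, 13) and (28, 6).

(15, 1)

(41, 13) + (28, 6). λ = (6 - 13)/(28 - 41) ≡ 40/34 mod 47. 34⁻¹ ≡ 18 (mod 47), so λ ≡ 15.
  x = λ² - 41 - 28 = 225 - 69 ≡ 15; y = λ·(41 - 15) - 13 ≡ 1. → (15, 1)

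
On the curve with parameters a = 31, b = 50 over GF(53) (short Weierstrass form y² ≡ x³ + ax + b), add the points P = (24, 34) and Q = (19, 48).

(3, 45)

(24, 34) + (19, 48). λ = (48 - 34)/(19 - 24) ≡ 14/48 mod 53. 48⁻¹ ≡ 21 (mod 53), so λ ≡ 29.
  x = λ² - 24 - 19 = 841 - 43 ≡ 3; y = λ·(24 - 3) - 34 ≡ 45. → (3, 45)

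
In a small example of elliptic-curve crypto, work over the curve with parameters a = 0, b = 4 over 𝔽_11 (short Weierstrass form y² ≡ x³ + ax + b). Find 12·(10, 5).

Write Q = (10, 5).
Repeated addition: build up to 12Q.
2Q: tangent at (10, 5): λ = (3·10² + 0)/(2·5) ≡ 3/10. 10⁻¹ ≡ 10 (mod 11) since 10·10 = 100 ≡ 1, so λ ≡ 3·10 ≡ 8.
  x = λ² - 10 - 10 = 64 - 20 ≡ 0; y = λ·(10 - 0) - 5 ≡ 9. → (0, 9)
3Q: (0, 9) + (10, 5). λ = (5 - 9)/(10 - 0) ≡ 7/10 mod 11. 10⁻¹ ≡ 10 (mod 11) since 10·10 = 100 ≡ 1, so λ ≡ 4.
  x = λ² - 0 - 10 = 16 - 10 ≡ 6; y = λ·(0 - 6) - 9 ≡ 0. → (6, 0)
4Q: (6, 0) + (10, 5). λ = (5 - 0)/(10 - 6) ≡ 5/4 mod 11. 4⁻¹ ≡ 3 (mod 11), so λ ≡ 4.
  x = λ² - 6 - 10 = 16 - 16 ≡ 0; y = λ·(6 - 0) - 0 ≡ 2. → (0, 2)
5Q: (0, 2) + (10, 5). λ = (5 - 2)/(10 - 0) ≡ 3/10 mod 11. 10⁻¹ ≡ 10 (mod 11) since 10·10 = 100 ≡ 1, so λ ≡ 8.
  x = λ² - 0 - 10 = 64 - 10 ≡ 10; y = λ·(0 - 10) - 2 ≡ 6. → (10, 6)
6Q: (10, 6) + (10, 5): same x and y₁ ≡ -y₂, so the sum is ∞.
7Q: ∞ + (10, 5) = (10, 5) (identity).
8Q: tangent at (10, 5): λ = (3·10² + 0)/(2·5) ≡ 3/10. 10⁻¹ ≡ 10 (mod 11) since 10·10 = 100 ≡ 1, so λ ≡ 3·10 ≡ 8.
  x = λ² - 10 - 10 = 64 - 20 ≡ 0; y = λ·(10 - 0) - 5 ≡ 9. → (0, 9)
9Q: (0, 9) + (10, 5). λ = (5 - 9)/(10 - 0) ≡ 7/10 mod 11. 10⁻¹ ≡ 10 (mod 11) since 10·10 = 100 ≡ 1, so λ ≡ 4.
  x = λ² - 0 - 10 = 16 - 10 ≡ 6; y = λ·(0 - 6) - 9 ≡ 0. → (6, 0)
10Q: (6, 0) + (10, 5). λ = (5 - 0)/(10 - 6) ≡ 5/4 mod 11. 4⁻¹ ≡ 3 (mod 11), so λ ≡ 4.
  x = λ² - 6 - 10 = 16 - 16 ≡ 0; y = λ·(6 - 0) - 0 ≡ 2. → (0, 2)
11Q: (0, 2) + (10, 5). λ = (5 - 2)/(10 - 0) ≡ 3/10 mod 11. 10⁻¹ ≡ 10 (mod 11) since 10·10 = 100 ≡ 1, so λ ≡ 8.
  x = λ² - 0 - 10 = 64 - 10 ≡ 10; y = λ·(0 - 10) - 2 ≡ 6. → (10, 6)
12Q: (10, 6) + (10, 5): same x and y₁ ≡ -y₂, so the sum is ∞.

O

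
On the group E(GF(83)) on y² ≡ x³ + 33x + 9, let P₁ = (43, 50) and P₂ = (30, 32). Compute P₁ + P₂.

(35, 76)

(43, 50) + (30, 32). λ = (32 - 50)/(30 - 43) ≡ 65/70 mod 83. 70⁻¹ ≡ 51 (mod 83) since 70·51 = 3570 ≡ 1, so λ ≡ 78.
  x = λ² - 43 - 30 = 6084 - 73 ≡ 35; y = λ·(43 - 35) - 50 ≡ 76. → (35, 76)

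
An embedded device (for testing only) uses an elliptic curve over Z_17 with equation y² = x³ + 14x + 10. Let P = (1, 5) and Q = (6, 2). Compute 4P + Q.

First 4P:
Double-and-add on 4 = (100)₂. Start with P = (1, 5) for the leading 1-bit.
double: tangent at (1, 5): λ = (3·1² + 14)/(2·5) ≡ 0/10. 10⁻¹ ≡ 12 (mod 17), so λ ≡ 0·12 ≡ 0.
  x = λ² - 1 - 1 = 0 - 2 ≡ 15; y = λ·(1 - 15) - 5 ≡ 12. → (15, 12)
double: tangent at (15, 12): λ = (3·15² + 14)/(2·12) ≡ 9/7. 7⁻¹ ≡ 5 (mod 17), so λ ≡ 9·5 ≡ 11.
  x = λ² - 15 - 15 = 121 - 30 ≡ 6; y = λ·(15 - 6) - 12 ≡ 2. → (6, 2)
4P = (6, 2).
Finally 4P + Q:
tangent at (6, 2): λ = (3·6² + 14)/(2·2) ≡ 3/4. 4⁻¹ ≡ 13 (mod 17), so λ ≡ 3·13 ≡ 5.
  x = λ² - 6 - 6 = 25 - 12 ≡ 13; y = λ·(6 - 13) - 2 ≡ 14. → (13, 14)

(13, 14)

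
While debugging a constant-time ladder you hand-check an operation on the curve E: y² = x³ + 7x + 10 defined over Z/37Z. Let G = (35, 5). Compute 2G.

(25, 14)

tangent at (35, 5): λ = (3·35² + 7)/(2·5) ≡ 19/10. 10⁻¹ ≡ 26 (mod 37), so λ ≡ 19·26 ≡ 13.
  x = λ² - 35 - 35 = 169 - 70 ≡ 25; y = λ·(35 - 25) - 5 ≡ 14. → (25, 14)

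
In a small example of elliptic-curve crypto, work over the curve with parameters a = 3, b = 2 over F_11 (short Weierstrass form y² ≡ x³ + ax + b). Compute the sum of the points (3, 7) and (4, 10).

(3, 7) + (4, 10). λ = (10 - 7)/(4 - 3) ≡ 3/1 mod 11. 1⁻¹ ≡ 1 (mod 11) since 1·1 = 1 ≡ 1, so λ ≡ 3.
  x = λ² - 3 - 4 = 9 - 7 ≡ 2; y = λ·(3 - 2) - 7 ≡ 7. → (2, 7)

(2, 7)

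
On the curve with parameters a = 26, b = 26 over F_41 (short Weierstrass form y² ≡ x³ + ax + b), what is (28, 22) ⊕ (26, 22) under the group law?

(28, 19)

(28, 22) + (26, 22). λ = (22 - 22)/(26 - 28) ≡ 0/39 mod 41. 39⁻¹ ≡ 20 (mod 41) since 39·20 = 780 ≡ 1, so λ ≡ 0.
  x = λ² - 28 - 26 = 0 - 54 ≡ 28; y = λ·(28 - 28) - 22 ≡ 19. → (28, 19)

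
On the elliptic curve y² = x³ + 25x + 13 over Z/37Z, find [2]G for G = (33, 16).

(11, 18)

tangent at (33, 16): λ = (3·33² + 25)/(2·16) ≡ 36/32. 32⁻¹ ≡ 22 (mod 37) since 32·22 = 704 ≡ 1, so λ ≡ 36·22 ≡ 15.
  x = λ² - 33 - 33 = 225 - 66 ≡ 11; y = λ·(33 - 11) - 16 ≡ 18. → (11, 18)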